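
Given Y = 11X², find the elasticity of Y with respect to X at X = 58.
Elasticity = 2

Elasticity = (dY/dX) · (X/Y)

dY/dX = 22·X
At X = 58: dY/dX = 1276, Y = 37004

Elasticity = 1276 · (58 / 37004) = 2

Interpretation: for a small percentage change in X, the percentage change in Y is approximately 2.00 times as large.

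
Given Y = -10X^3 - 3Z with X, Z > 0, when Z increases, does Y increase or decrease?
Y decreases

Taking the partial derivative:
∂Y/∂Z = -3

∂Y/∂Z = -3 < 0 (assuming positive values)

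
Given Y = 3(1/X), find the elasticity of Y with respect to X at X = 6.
Elasticity = -1

Elasticity = (dY/dX) · (X/Y)

dY/dX = -3/X²
At X = 6: dY/dX = -1/12, Y = 1/2

Elasticity = (-1/12) · (6 / (1/2)) = -1

Interpretation: for a small percentage change in X, the percentage change in Y is approximately -1.00 times as large.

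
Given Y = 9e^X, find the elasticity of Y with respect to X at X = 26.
Elasticity = 26

Elasticity = (dY/dX) · (X/Y)

dY/dX = 9·e^X
At X = 26: dY/dX = 9·e^26, Y = 9·e^26

Elasticity = (9·e^26) · (26 / (9·e^26)) = 26

Interpretation: for a small percentage change in X, the percentage change in Y is approximately 26.00 times as large.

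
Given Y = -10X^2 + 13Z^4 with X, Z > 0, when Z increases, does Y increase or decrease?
Y increases

Taking the partial derivative:
∂Y/∂Z = 52Z^3

∂Y/∂Z = 52Z^3 > 0 (assuming positive values)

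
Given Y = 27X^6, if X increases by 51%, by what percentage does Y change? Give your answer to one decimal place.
1085.4%

For Y = 27X^6:
If X → X(1 + 0.51)
Then Y → Y · (1 + 0.51)^6
     ≈ Y · 11.8539

Percentage change = ((1 + 0.51)^6 − 1) × 100% ≈ 1085.4%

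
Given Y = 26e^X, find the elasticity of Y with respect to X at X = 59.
Elasticity = 59

Elasticity = (dY/dX) · (X/Y)

dY/dX = 26·e^X
At X = 59: dY/dX = 26·e^59, Y = 26·e^59

Elasticity = (26·e^59) · (59 / (26·e^59)) = 59

Interpretation: for a small percentage change in X, the percentage change in Y is approximately 59.00 times as large.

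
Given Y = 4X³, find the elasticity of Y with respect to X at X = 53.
Elasticity = 3

Elasticity = (dY/dX) · (X/Y)

dY/dX = 12·X²
At X = 53: dY/dX = 33708, Y = 595508

Elasticity = 33708 · (53 / 595508) = 3

Interpretation: for a small percentage change in X, the percentage change in Y is approximately 3.00 times as large.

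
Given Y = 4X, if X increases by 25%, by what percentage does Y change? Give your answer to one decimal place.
25.0%

For Y = 4X:
If X → X(1 + 0.25)
Then Y → Y · (1 + 0.25)^1
     = Y · 1.2500

Percentage change = ((1 + 0.25)^1 − 1) × 100% = 25.0%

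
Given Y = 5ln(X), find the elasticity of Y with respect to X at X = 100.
Elasticity = 1/ln(100) ≈ 0.2171

Elasticity = (dY/dX) · (X/Y)

dY/dX = 5/X
At X = 100: dY/dX = 1/20, Y = 5·ln(100)

Elasticity = (1/20) · (100 / (5·ln(100))) = 1/ln(100) ≈ 0.2171

Interpretation: for a small percentage change in X, the percentage change in Y is approximately 0.22 times as large.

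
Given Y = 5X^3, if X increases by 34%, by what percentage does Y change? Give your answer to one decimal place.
140.6%

For Y = 5X^3:
If X → X(1 + 0.34)
Then Y → Y · (1 + 0.34)^3
     ≈ Y · 2.4061

Percentage change = ((1 + 0.34)^3 − 1) × 100% ≈ 140.6%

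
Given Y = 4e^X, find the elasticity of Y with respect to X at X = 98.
Elasticity = 98

Elasticity = (dY/dX) · (X/Y)

dY/dX = 4·e^X
At X = 98: dY/dX = 4·e^98, Y = 4·e^98

Elasticity = (4·e^98) · (98 / (4·e^98)) = 98

Interpretation: for a small percentage change in X, the percentage change in Y is approximately 98.00 times as large.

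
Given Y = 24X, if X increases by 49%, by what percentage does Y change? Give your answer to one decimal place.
49.0%

For Y = 24X:
If X → X(1 + 0.49)
Then Y → Y · (1 + 0.49)^1
     = Y · 1.4900

Percentage change = ((1 + 0.49)^1 − 1) × 100% = 49.0%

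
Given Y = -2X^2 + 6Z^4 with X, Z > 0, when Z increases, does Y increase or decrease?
Y increases

Taking the partial derivative:
∂Y/∂Z = 24Z^3

∂Y/∂Z = 24Z^3 > 0 (assuming positive values)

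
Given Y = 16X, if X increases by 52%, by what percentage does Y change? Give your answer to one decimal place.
52.0%

For Y = 16X:
If X → X(1 + 0.52)
Then Y → Y · (1 + 0.52)^1
     = Y · 1.5200

Percentage change = ((1 + 0.52)^1 − 1) × 100% = 52.0%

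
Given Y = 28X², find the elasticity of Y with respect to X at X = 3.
Elasticity = 2

Elasticity = (dY/dX) · (X/Y)

dY/dX = 56·X
At X = 3: dY/dX = 168, Y = 252

Elasticity = 168 · (3 / 252) = 2

Interpretation: for a small percentage change in X, the percentage change in Y is approximately 2.00 times as large.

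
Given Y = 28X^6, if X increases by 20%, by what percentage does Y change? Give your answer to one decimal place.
198.6%

For Y = 28X^6:
If X → X(1 + 0.2)
Then Y → Y · (1 + 0.2)^6
     ≈ Y · 2.9860

Percentage change = ((1 + 0.2)^6 − 1) × 100% ≈ 198.6%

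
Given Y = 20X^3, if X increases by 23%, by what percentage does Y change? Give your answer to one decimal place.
86.1%

For Y = 20X^3:
If X → X(1 + 0.23)
Then Y → Y · (1 + 0.23)^3
     ≈ Y · 1.8609

Percentage change = ((1 + 0.23)^3 − 1) × 100% ≈ 86.1%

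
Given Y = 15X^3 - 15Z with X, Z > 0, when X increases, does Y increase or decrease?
Y increases

Taking the partial derivative:
∂Y/∂X = 45X^2

∂Y/∂X = 45X^2 > 0 (assuming positive values)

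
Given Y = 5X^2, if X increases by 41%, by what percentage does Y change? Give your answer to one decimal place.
98.8%

For Y = 5X^2:
If X → X(1 + 0.41)
Then Y → Y · (1 + 0.41)^2
     = Y · 1.9881

Percentage change = ((1 + 0.41)^2 − 1) × 100% ≈ 98.8%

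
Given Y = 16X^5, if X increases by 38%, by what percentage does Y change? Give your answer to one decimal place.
400.5%

For Y = 16X^5:
If X → X(1 + 0.38)
Then Y → Y · (1 + 0.38)^5
     ≈ Y · 5.0049

Percentage change = ((1 + 0.38)^5 − 1) × 100% ≈ 400.5%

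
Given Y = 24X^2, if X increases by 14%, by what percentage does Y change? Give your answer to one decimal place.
30.0%

For Y = 24X^2:
If X → X(1 + 0.14)
Then Y → Y · (1 + 0.14)^2
     = Y · 1.2996

Percentage change = ((1 + 0.14)^2 − 1) × 100% ≈ 30.0%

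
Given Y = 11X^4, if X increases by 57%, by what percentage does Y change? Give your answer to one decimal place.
507.6%

For Y = 11X^4:
If X → X(1 + 0.57)
Then Y → Y · (1 + 0.57)^4
     ≈ Y · 6.0757

Percentage change = ((1 + 0.57)^4 − 1) × 100% ≈ 507.6%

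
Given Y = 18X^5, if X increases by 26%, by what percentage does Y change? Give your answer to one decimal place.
217.6%

For Y = 18X^5:
If X → X(1 + 0.26)
Then Y → Y · (1 + 0.26)^5
     ≈ Y · 3.1758

Percentage change = ((1 + 0.26)^5 − 1) × 100% ≈ 217.6%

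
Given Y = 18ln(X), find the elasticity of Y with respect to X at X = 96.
Elasticity = 1/ln(96) ≈ 0.2191

Elasticity = (dY/dX) · (X/Y)

dY/dX = 18/X
At X = 96: dY/dX = 3/16, Y = 18·ln(96)

Elasticity = (3/16) · (96 / (18·ln(96))) = 1/ln(96) ≈ 0.2191

Interpretation: for a small percentage change in X, the percentage change in Y is approximately 0.22 times as large.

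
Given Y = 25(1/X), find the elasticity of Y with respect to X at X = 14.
Elasticity = -1

Elasticity = (dY/dX) · (X/Y)

dY/dX = -25/X²
At X = 14: dY/dX = -25/196, Y = 25/14

Elasticity = (-25/196) · (14 / (25/14)) = -1

Interpretation: for a small percentage change in X, the percentage change in Y is approximately -1.00 times as large.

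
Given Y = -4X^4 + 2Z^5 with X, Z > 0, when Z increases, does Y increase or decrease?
Y increases

Taking the partial derivative:
∂Y/∂Z = 10Z^4

∂Y/∂Z = 10Z^4 > 0 (assuming positive values)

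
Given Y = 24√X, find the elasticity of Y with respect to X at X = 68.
Elasticity = 1/2

Elasticity = (dY/dX) · (X/Y)

dY/dX = 12/√X
At X = 68: dY/dX = 6·√17/17, Y = 48·√17

Elasticity = (6·√17/17) · (68 / (48·√17)) = 1/2

Interpretation: for a small percentage change in X, the percentage change in Y is approximately 0.50 times as large.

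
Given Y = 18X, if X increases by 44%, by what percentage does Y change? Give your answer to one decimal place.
44.0%

For Y = 18X:
If X → X(1 + 0.44)
Then Y → Y · (1 + 0.44)^1
     = Y · 1.4400

Percentage change = ((1 + 0.44)^1 − 1) × 100% = 44.0%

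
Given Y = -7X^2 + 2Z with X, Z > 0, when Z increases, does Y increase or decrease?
Y increases

Taking the partial derivative:
∂Y/∂Z = 2

∂Y/∂Z = 2 > 0 (assuming positive values)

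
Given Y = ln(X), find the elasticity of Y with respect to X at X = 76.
Elasticity = 1/ln(76) ≈ 0.2309

Elasticity = (dY/dX) · (X/Y)

dY/dX = 1/X
At X = 76: dY/dX = 1/76, Y = ln(76)

Elasticity = (1/76) · (76 / (ln(76))) = 1/ln(76) ≈ 0.2309

Interpretation: for a small percentage change in X, the percentage change in Y is approximately 0.23 times as large.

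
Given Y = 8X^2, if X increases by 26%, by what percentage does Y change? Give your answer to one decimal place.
58.8%

For Y = 8X^2:
If X → X(1 + 0.26)
Then Y → Y · (1 + 0.26)^2
     = Y · 1.5876

Percentage change = ((1 + 0.26)^2 − 1) × 100% ≈ 58.8%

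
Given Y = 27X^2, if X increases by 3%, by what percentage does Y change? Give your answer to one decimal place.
6.1%

For Y = 27X^2:
If X → X(1 + 0.03)
Then Y → Y · (1 + 0.03)^2
     = Y · 1.0609

Percentage change = ((1 + 0.03)^2 − 1) × 100% ≈ 6.1%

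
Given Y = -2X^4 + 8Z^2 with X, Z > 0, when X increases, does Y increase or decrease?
Y decreases

Taking the partial derivative:
∂Y/∂X = -8X^3

∂Y/∂X = -8X^3 < 0 (assuming positive values)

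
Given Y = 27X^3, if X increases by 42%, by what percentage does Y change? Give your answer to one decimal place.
186.3%

For Y = 27X^3:
If X → X(1 + 0.42)
Then Y → Y · (1 + 0.42)^3
     ≈ Y · 2.8633

Percentage change = ((1 + 0.42)^3 − 1) × 100% ≈ 186.3%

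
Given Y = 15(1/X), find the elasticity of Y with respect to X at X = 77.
Elasticity = -1

Elasticity = (dY/dX) · (X/Y)

dY/dX = -15/X²
At X = 77: dY/dX = -15/5929, Y = 15/77

Elasticity = (-15/5929) · (77 / (15/77)) = -1

Interpretation: for a small percentage change in X, the percentage change in Y is approximately -1.00 times as large.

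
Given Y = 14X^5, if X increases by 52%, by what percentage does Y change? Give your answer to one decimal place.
711.4%

For Y = 14X^5:
If X → X(1 + 0.52)
Then Y → Y · (1 + 0.52)^5
     ≈ Y · 8.1137

Percentage change = ((1 + 0.52)^5 − 1) × 100% ≈ 711.4%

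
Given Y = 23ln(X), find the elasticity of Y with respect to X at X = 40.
Elasticity = 1/ln(40) ≈ 0.2711

Elasticity = (dY/dX) · (X/Y)

dY/dX = 23/X
At X = 40: dY/dX = 23/40, Y = 23·ln(40)

Elasticity = (23/40) · (40 / (23·ln(40))) = 1/ln(40) ≈ 0.2711

Interpretation: for a small percentage change in X, the percentage change in Y is approximately 0.27 times as large.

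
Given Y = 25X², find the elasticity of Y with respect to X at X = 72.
Elasticity = 2

Elasticity = (dY/dX) · (X/Y)

dY/dX = 50·X
At X = 72: dY/dX = 3600, Y = 129600

Elasticity = 3600 · (72 / 129600) = 2

Interpretation: for a small percentage change in X, the percentage change in Y is approximately 2.00 times as large.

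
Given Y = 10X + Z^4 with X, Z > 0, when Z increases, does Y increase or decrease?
Y increases

Taking the partial derivative:
∂Y/∂Z = 4Z^3

∂Y/∂Z = 4Z^3 > 0 (assuming positive values)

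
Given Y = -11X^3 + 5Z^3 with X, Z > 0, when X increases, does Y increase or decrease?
Y decreases

Taking the partial derivative:
∂Y/∂X = -33X^2

∂Y/∂X = -33X^2 < 0 (assuming positive values)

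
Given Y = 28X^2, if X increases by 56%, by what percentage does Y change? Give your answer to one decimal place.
143.4%

For Y = 28X^2:
If X → X(1 + 0.56)
Then Y → Y · (1 + 0.56)^2
     = Y · 2.4336

Percentage change = ((1 + 0.56)^2 − 1) × 100% ≈ 143.4%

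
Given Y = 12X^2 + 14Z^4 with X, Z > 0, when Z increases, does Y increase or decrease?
Y increases

Taking the partial derivative:
∂Y/∂Z = 56Z^3

∂Y/∂Z = 56Z^3 > 0 (assuming positive values)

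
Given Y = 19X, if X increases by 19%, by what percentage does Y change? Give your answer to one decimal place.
19.0%

For Y = 19X:
If X → X(1 + 0.19)
Then Y → Y · (1 + 0.19)^1
     = Y · 1.1900

Percentage change = ((1 + 0.19)^1 − 1) × 100% = 19.0%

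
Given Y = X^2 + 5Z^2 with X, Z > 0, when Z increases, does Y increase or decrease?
Y increases

Taking the partial derivative:
∂Y/∂Z = 10Z

∂Y/∂Z = 10Z > 0 (assuming positive values)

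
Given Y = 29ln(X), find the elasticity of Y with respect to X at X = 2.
Elasticity = 1/ln(2) ≈ 1.4427

Elasticity = (dY/dX) · (X/Y)

dY/dX = 29/X
At X = 2: dY/dX = 29/2, Y = 29·ln(2)

Elasticity = (29/2) · (2 / (29·ln(2))) = 1/ln(2) ≈ 1.4427

Interpretation: for a small percentage change in X, the percentage change in Y is approximately 1.44 times as large.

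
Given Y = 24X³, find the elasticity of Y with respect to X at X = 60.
Elasticity = 3

Elasticity = (dY/dX) · (X/Y)

dY/dX = 72·X²
At X = 60: dY/dX = 259200, Y = 5184000

Elasticity = 259200 · (60 / 5184000) = 3

Interpretation: for a small percentage change in X, the percentage change in Y is approximately 3.00 times as large.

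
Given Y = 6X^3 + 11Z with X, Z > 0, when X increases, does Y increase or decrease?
Y increases

Taking the partial derivative:
∂Y/∂X = 18X^2

∂Y/∂X = 18X^2 > 0 (assuming positive values)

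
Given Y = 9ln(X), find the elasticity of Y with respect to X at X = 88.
Elasticity = 1/ln(88) ≈ 0.2233

Elasticity = (dY/dX) · (X/Y)

dY/dX = 9/X
At X = 88: dY/dX = 9/88, Y = 9·ln(88)

Elasticity = (9/88) · (88 / (9·ln(88))) = 1/ln(88) ≈ 0.2233

Interpretation: for a small percentage change in X, the percentage change in Y is approximately 0.22 times as large.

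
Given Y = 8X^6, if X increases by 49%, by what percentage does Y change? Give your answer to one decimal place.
994.3%

For Y = 8X^6:
If X → X(1 + 0.49)
Then Y → Y · (1 + 0.49)^6
     ≈ Y · 10.9425

Percentage change = ((1 + 0.49)^6 − 1) × 100% ≈ 994.3%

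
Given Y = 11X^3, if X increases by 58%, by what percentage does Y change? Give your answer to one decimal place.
294.4%

For Y = 11X^3:
If X → X(1 + 0.58)
Then Y → Y · (1 + 0.58)^3
     ≈ Y · 3.9443

Percentage change = ((1 + 0.58)^3 − 1) × 100% ≈ 294.4%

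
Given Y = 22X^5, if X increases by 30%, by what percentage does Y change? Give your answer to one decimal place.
271.3%

For Y = 22X^5:
If X → X(1 + 0.3)
Then Y → Y · (1 + 0.3)^5
     ≈ Y · 3.7129

Percentage change = ((1 + 0.3)^5 − 1) × 100% ≈ 271.3%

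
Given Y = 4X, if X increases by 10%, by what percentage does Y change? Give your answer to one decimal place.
10.0%

For Y = 4X:
If X → X(1 + 0.1)
Then Y → Y · (1 + 0.1)^1
     = Y · 1.1000

Percentage change = ((1 + 0.1)^1 − 1) × 100% = 10.0%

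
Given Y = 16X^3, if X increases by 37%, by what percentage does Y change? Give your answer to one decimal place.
157.1%

For Y = 16X^3:
If X → X(1 + 0.37)
Then Y → Y · (1 + 0.37)^3
     ≈ Y · 2.5714

Percentage change = ((1 + 0.37)^3 − 1) × 100% ≈ 157.1%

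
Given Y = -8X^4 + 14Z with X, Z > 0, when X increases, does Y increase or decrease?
Y decreases

Taking the partial derivative:
∂Y/∂X = -32X^3

∂Y/∂X = -32X^3 < 0 (assuming positive values)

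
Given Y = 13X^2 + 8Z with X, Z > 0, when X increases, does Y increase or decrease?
Y increases

Taking the partial derivative:
∂Y/∂X = 26X

∂Y/∂X = 26X > 0 (assuming positive values)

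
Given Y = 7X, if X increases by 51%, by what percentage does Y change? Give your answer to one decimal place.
51.0%

For Y = 7X:
If X → X(1 + 0.51)
Then Y → Y · (1 + 0.51)^1
     = Y · 1.5100

Percentage change = ((1 + 0.51)^1 − 1) × 100% = 51.0%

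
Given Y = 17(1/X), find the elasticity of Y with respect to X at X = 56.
Elasticity = -1

Elasticity = (dY/dX) · (X/Y)

dY/dX = -17/X²
At X = 56: dY/dX = -17/3136, Y = 17/56

Elasticity = (-17/3136) · (56 / (17/56)) = -1

Interpretation: for a small percentage change in X, the percentage change in Y is approximately -1.00 times as large.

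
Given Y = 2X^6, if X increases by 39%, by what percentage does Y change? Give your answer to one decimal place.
621.3%

For Y = 2X^6:
If X → X(1 + 0.39)
Then Y → Y · (1 + 0.39)^6
     ≈ Y · 7.2125

Percentage change = ((1 + 0.39)^6 − 1) × 100% ≈ 621.3%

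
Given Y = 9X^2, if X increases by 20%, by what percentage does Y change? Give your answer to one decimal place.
44.0%

For Y = 9X^2:
If X → X(1 + 0.2)
Then Y → Y · (1 + 0.2)^2
     = Y · 1.4400

Percentage change = ((1 + 0.2)^2 − 1) × 100% = 44.0%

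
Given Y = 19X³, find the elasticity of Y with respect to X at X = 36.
Elasticity = 3

Elasticity = (dY/dX) · (X/Y)

dY/dX = 57·X²
At X = 36: dY/dX = 73872, Y = 886464

Elasticity = 73872 · (36 / 886464) = 3

Interpretation: for a small percentage change in X, the percentage change in Y is approximately 3.00 times as large.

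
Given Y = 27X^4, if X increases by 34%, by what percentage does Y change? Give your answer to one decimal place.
222.4%

For Y = 27X^4:
If X → X(1 + 0.34)
Then Y → Y · (1 + 0.34)^4
     ≈ Y · 3.2242

Percentage change = ((1 + 0.34)^4 − 1) × 100% ≈ 222.4%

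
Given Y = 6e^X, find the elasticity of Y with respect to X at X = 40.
Elasticity = 40

Elasticity = (dY/dX) · (X/Y)

dY/dX = 6·e^X
At X = 40: dY/dX = 6·e^40, Y = 6·e^40

Elasticity = (6·e^40) · (40 / (6·e^40)) = 40

Interpretation: for a small percentage change in X, the percentage change in Y is approximately 40.00 times as large.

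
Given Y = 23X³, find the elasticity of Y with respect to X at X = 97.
Elasticity = 3

Elasticity = (dY/dX) · (X/Y)

dY/dX = 69·X²
At X = 97: dY/dX = 649221, Y = 20991479

Elasticity = 649221 · (97 / 20991479) = 3

Interpretation: for a small percentage change in X, the percentage change in Y is approximately 3.00 times as large.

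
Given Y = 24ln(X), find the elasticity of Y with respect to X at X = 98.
Elasticity = 1/ln(98) ≈ 0.2181

Elasticity = (dY/dX) · (X/Y)

dY/dX = 24/X
At X = 98: dY/dX = 12/49, Y = 24·ln(98)

Elasticity = (12/49) · (98 / (24·ln(98))) = 1/ln(98) ≈ 0.2181

Interpretation: for a small percentage change in X, the percentage change in Y is approximately 0.22 times as large.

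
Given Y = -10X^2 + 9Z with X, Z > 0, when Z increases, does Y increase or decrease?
Y increases

Taking the partial derivative:
∂Y/∂Z = 9

∂Y/∂Z = 9 > 0 (assuming positive values)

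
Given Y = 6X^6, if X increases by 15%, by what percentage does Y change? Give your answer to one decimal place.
131.3%

For Y = 6X^6:
If X → X(1 + 0.15)
Then Y → Y · (1 + 0.15)^6
     ≈ Y · 2.3131

Percentage change = ((1 + 0.15)^6 − 1) × 100% ≈ 131.3%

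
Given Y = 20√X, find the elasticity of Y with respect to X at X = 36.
Elasticity = 1/2

Elasticity = (dY/dX) · (X/Y)

dY/dX = 10/√X
At X = 36: dY/dX = 5/3, Y = 120

Elasticity = (5/3) · (36 / 120) = 1/2

Interpretation: for a small percentage change in X, the percentage change in Y is approximately 0.50 times as large.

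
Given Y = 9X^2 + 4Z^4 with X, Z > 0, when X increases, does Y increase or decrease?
Y increases

Taking the partial derivative:
∂Y/∂X = 18X

∂Y/∂X = 18X > 0 (assuming positive values)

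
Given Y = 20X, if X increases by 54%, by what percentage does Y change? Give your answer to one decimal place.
54.0%

For Y = 20X:
If X → X(1 + 0.54)
Then Y → Y · (1 + 0.54)^1
     = Y · 1.5400

Percentage change = ((1 + 0.54)^1 − 1) × 100% = 54.0%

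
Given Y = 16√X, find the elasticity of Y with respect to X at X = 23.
Elasticity = 1/2

Elasticity = (dY/dX) · (X/Y)

dY/dX = 8/√X
At X = 23: dY/dX = 8·√23/23, Y = 16·√23

Elasticity = (8·√23/23) · (23 / (16·√23)) = 1/2

Interpretation: for a small percentage change in X, the percentage change in Y is approximately 0.50 times as large.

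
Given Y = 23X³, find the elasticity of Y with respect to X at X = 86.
Elasticity = 3

Elasticity = (dY/dX) · (X/Y)

dY/dX = 69·X²
At X = 86: dY/dX = 510324, Y = 14629288

Elasticity = 510324 · (86 / 14629288) = 3

Interpretation: for a small percentage change in X, the percentage change in Y is approximately 3.00 times as large.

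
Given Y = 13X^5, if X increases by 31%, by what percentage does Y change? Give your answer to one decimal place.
285.8%

For Y = 13X^5:
If X → X(1 + 0.31)
Then Y → Y · (1 + 0.31)^5
     ≈ Y · 3.8579

Percentage change = ((1 + 0.31)^5 − 1) × 100% ≈ 285.8%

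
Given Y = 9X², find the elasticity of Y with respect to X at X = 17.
Elasticity = 2

Elasticity = (dY/dX) · (X/Y)

dY/dX = 18·X
At X = 17: dY/dX = 306, Y = 2601

Elasticity = 306 · (17 / 2601) = 2

Interpretation: for a small percentage change in X, the percentage change in Y is approximately 2.00 times as large.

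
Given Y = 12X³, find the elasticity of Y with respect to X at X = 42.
Elasticity = 3

Elasticity = (dY/dX) · (X/Y)

dY/dX = 36·X²
At X = 42: dY/dX = 63504, Y = 889056

Elasticity = 63504 · (42 / 889056) = 3

Interpretation: for a small percentage change in X, the percentage change in Y is approximately 3.00 times as large.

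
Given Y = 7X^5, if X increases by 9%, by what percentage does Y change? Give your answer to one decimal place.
53.9%

For Y = 7X^5:
If X → X(1 + 0.09)
Then Y → Y · (1 + 0.09)^5
     ≈ Y · 1.5386

Percentage change = ((1 + 0.09)^5 − 1) × 100% ≈ 53.9%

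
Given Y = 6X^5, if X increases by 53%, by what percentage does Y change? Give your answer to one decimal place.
738.4%

For Y = 6X^5:
If X → X(1 + 0.53)
Then Y → Y · (1 + 0.53)^5
     ≈ Y · 8.3841

Percentage change = ((1 + 0.53)^5 − 1) × 100% ≈ 738.4%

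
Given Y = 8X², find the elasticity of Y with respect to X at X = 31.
Elasticity = 2

Elasticity = (dY/dX) · (X/Y)

dY/dX = 16·X
At X = 31: dY/dX = 496, Y = 7688

Elasticity = 496 · (31 / 7688) = 2

Interpretation: for a small percentage change in X, the percentage change in Y is approximately 2.00 times as large.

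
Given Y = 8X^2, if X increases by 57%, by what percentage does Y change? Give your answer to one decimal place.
146.5%

For Y = 8X^2:
If X → X(1 + 0.57)
Then Y → Y · (1 + 0.57)^2
     = Y · 2.4649

Percentage change = ((1 + 0.57)^2 − 1) × 100% ≈ 146.5%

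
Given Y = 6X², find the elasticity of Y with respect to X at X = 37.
Elasticity = 2

Elasticity = (dY/dX) · (X/Y)

dY/dX = 12·X
At X = 37: dY/dX = 444, Y = 8214

Elasticity = 444 · (37 / 8214) = 2

Interpretation: for a small percentage change in X, the percentage change in Y is approximately 2.00 times as large.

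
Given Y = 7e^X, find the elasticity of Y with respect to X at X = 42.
Elasticity = 42

Elasticity = (dY/dX) · (X/Y)

dY/dX = 7·e^X
At X = 42: dY/dX = 7·e^42, Y = 7·e^42

Elasticity = (7·e^42) · (42 / (7·e^42)) = 42

Interpretation: for a small percentage change in X, the percentage change in Y is approximately 42.00 times as large.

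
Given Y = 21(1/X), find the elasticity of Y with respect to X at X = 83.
Elasticity = -1

Elasticity = (dY/dX) · (X/Y)

dY/dX = -21/X²
At X = 83: dY/dX = -21/6889, Y = 21/83

Elasticity = (-21/6889) · (83 / (21/83)) = -1

Interpretation: for a small percentage change in X, the percentage change in Y is approximately -1.00 times as large.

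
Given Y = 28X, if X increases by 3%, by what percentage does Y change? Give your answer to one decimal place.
3.0%

For Y = 28X:
If X → X(1 + 0.03)
Then Y → Y · (1 + 0.03)^1
     = Y · 1.0300

Percentage change = ((1 + 0.03)^1 − 1) × 100% = 3.0%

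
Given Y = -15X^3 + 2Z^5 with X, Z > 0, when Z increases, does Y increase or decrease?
Y increases

Taking the partial derivative:
∂Y/∂Z = 10Z^4

∂Y/∂Z = 10Z^4 > 0 (assuming positive values)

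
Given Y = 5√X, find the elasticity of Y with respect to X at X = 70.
Elasticity = 1/2

Elasticity = (dY/dX) · (X/Y)

dY/dX = 5/(2·√X)
At X = 70: dY/dX = √70/28, Y = 5·√70

Elasticity = (√70/28) · (70 / (5·√70)) = 1/2

Interpretation: for a small percentage change in X, the percentage change in Y is approximately 0.50 times as large.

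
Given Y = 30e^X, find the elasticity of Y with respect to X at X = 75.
Elasticity = 75

Elasticity = (dY/dX) · (X/Y)

dY/dX = 30·e^X
At X = 75: dY/dX = 30·e^75, Y = 30·e^75

Elasticity = (30·e^75) · (75 / (30·e^75)) = 75

Interpretation: for a small percentage change in X, the percentage change in Y is approximately 75.00 times as large.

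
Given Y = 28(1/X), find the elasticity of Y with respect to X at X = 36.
Elasticity = -1

Elasticity = (dY/dX) · (X/Y)

dY/dX = -28/X²
At X = 36: dY/dX = -7/324, Y = 7/9

Elasticity = (-7/324) · (36 / (7/9)) = -1

Interpretation: for a small percentage change in X, the percentage change in Y is approximately -1.00 times as large.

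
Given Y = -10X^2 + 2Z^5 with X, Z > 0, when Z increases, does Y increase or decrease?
Y increases

Taking the partial derivative:
∂Y/∂Z = 10Z^4

∂Y/∂Z = 10Z^4 > 0 (assuming positive values)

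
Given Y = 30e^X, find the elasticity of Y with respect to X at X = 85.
Elasticity = 85

Elasticity = (dY/dX) · (X/Y)

dY/dX = 30·e^X
At X = 85: dY/dX = 30·e^85, Y = 30·e^85

Elasticity = (30·e^85) · (85 / (30·e^85)) = 85

Interpretation: for a small percentage change in X, the percentage change in Y is approximately 85.00 times as large.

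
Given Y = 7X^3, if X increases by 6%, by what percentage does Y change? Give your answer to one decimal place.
19.1%

For Y = 7X^3:
If X → X(1 + 0.06)
Then Y → Y · (1 + 0.06)^3
     ≈ Y · 1.1910

Percentage change = ((1 + 0.06)^3 − 1) × 100% ≈ 19.1%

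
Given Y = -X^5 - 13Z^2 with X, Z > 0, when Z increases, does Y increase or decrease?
Y decreases

Taking the partial derivative:
∂Y/∂Z = -26Z

∂Y/∂Z = -26Z < 0 (assuming positive values)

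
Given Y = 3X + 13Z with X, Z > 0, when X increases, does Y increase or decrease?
Y increases

Taking the partial derivative:
∂Y/∂X = 3

∂Y/∂X = 3 > 0 (assuming positive values)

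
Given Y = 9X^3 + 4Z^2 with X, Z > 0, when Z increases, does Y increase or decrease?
Y increases

Taking the partial derivative:
∂Y/∂Z = 8Z

∂Y/∂Z = 8Z > 0 (assuming positive values)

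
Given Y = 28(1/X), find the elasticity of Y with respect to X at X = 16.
Elasticity = -1

Elasticity = (dY/dX) · (X/Y)

dY/dX = -28/X²
At X = 16: dY/dX = -7/64, Y = 7/4

Elasticity = (-7/64) · (16 / (7/4)) = -1

Interpretation: for a small percentage change in X, the percentage change in Y is approximately -1.00 times as large.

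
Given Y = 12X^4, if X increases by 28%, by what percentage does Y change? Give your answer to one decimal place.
168.4%

For Y = 12X^4:
If X → X(1 + 0.28)
Then Y → Y · (1 + 0.28)^4
     ≈ Y · 2.6844

Percentage change = ((1 + 0.28)^4 − 1) × 100% ≈ 168.4%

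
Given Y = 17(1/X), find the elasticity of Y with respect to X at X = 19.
Elasticity = -1

Elasticity = (dY/dX) · (X/Y)

dY/dX = -17/X²
At X = 19: dY/dX = -17/361, Y = 17/19

Elasticity = (-17/361) · (19 / (17/19)) = -1

Interpretation: for a small percentage change in X, the percentage change in Y is approximately -1.00 times as large.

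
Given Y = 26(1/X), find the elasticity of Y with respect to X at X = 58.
Elasticity = -1

Elasticity = (dY/dX) · (X/Y)

dY/dX = -26/X²
At X = 58: dY/dX = -13/1682, Y = 13/29

Elasticity = (-13/1682) · (58 / (13/29)) = -1

Interpretation: for a small percentage change in X, the percentage change in Y is approximately -1.00 times as large.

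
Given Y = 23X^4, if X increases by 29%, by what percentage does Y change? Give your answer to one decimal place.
176.9%

For Y = 23X^4:
If X → X(1 + 0.29)
Then Y → Y · (1 + 0.29)^4
     ≈ Y · 2.7692

Percentage change = ((1 + 0.29)^4 − 1) × 100% ≈ 176.9%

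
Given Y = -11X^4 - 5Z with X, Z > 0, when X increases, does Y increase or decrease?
Y decreases

Taking the partial derivative:
∂Y/∂X = -44X^3

∂Y/∂X = -44X^3 < 0 (assuming positive values)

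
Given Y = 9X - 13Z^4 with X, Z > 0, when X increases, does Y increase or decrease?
Y increases

Taking the partial derivative:
∂Y/∂X = 9

∂Y/∂X = 9 > 0 (assuming positive values)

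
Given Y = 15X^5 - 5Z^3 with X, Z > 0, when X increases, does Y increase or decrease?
Y increases

Taking the partial derivative:
∂Y/∂X = 75X^4

∂Y/∂X = 75X^4 > 0 (assuming positive values)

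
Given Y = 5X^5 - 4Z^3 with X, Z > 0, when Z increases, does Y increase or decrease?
Y decreases

Taking the partial derivative:
∂Y/∂Z = -12Z^2

∂Y/∂Z = -12Z^2 < 0 (assuming positive values)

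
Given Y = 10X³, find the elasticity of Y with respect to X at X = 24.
Elasticity = 3

Elasticity = (dY/dX) · (X/Y)

dY/dX = 30·X²
At X = 24: dY/dX = 17280, Y = 138240

Elasticity = 17280 · (24 / 138240) = 3

Interpretation: for a small percentage change in X, the percentage change in Y is approximately 3.00 times as large.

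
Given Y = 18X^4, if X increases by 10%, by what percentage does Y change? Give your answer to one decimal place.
46.4%

For Y = 18X^4:
If X → X(1 + 0.1)
Then Y → Y · (1 + 0.1)^4
     = Y · 1.4641

Percentage change = ((1 + 0.1)^4 − 1) × 100% ≈ 46.4%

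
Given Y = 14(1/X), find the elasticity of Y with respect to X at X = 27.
Elasticity = -1

Elasticity = (dY/dX) · (X/Y)

dY/dX = -14/X²
At X = 27: dY/dX = -14/729, Y = 14/27

Elasticity = (-14/729) · (27 / (14/27)) = -1

Interpretation: for a small percentage change in X, the percentage change in Y is approximately -1.00 times as large.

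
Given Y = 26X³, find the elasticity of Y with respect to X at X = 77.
Elasticity = 3

Elasticity = (dY/dX) · (X/Y)

dY/dX = 78·X²
At X = 77: dY/dX = 462462, Y = 11869858

Elasticity = 462462 · (77 / 11869858) = 3

Interpretation: for a small percentage change in X, the percentage change in Y is approximately 3.00 times as large.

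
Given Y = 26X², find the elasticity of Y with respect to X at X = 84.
Elasticity = 2

Elasticity = (dY/dX) · (X/Y)

dY/dX = 52·X
At X = 84: dY/dX = 4368, Y = 183456

Elasticity = 4368 · (84 / 183456) = 2

Interpretation: for a small percentage change in X, the percentage change in Y is approximately 2.00 times as large.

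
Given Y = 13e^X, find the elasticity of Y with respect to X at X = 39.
Elasticity = 39

Elasticity = (dY/dX) · (X/Y)

dY/dX = 13·e^X
At X = 39: dY/dX = 13·e^39, Y = 13·e^39

Elasticity = (13·e^39) · (39 / (13·e^39)) = 39

Interpretation: for a small percentage change in X, the percentage change in Y is approximately 39.00 times as large.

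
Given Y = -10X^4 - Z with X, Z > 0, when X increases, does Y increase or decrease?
Y decreases

Taking the partial derivative:
∂Y/∂X = -40X^3

∂Y/∂X = -40X^3 < 0 (assuming positive values)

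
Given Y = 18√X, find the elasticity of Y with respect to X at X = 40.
Elasticity = 1/2

Elasticity = (dY/dX) · (X/Y)

dY/dX = 9/√X
At X = 40: dY/dX = 9·√10/20, Y = 36·√10

Elasticity = (9·√10/20) · (40 / (36·√10)) = 1/2

Interpretation: for a small percentage change in X, the percentage change in Y is approximately 0.50 times as large.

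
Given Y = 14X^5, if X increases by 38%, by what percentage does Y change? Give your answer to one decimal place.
400.5%

For Y = 14X^5:
If X → X(1 + 0.38)
Then Y → Y · (1 + 0.38)^5
     ≈ Y · 5.0049

Percentage change = ((1 + 0.38)^5 − 1) × 100% ≈ 400.5%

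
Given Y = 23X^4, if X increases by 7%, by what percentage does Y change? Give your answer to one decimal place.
31.1%

For Y = 23X^4:
If X → X(1 + 0.07)
Then Y → Y · (1 + 0.07)^4
     ≈ Y · 1.3108

Percentage change = ((1 + 0.07)^4 − 1) × 100% ≈ 31.1%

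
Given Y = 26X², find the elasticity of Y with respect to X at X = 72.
Elasticity = 2

Elasticity = (dY/dX) · (X/Y)

dY/dX = 52·X
At X = 72: dY/dX = 3744, Y = 134784

Elasticity = 3744 · (72 / 134784) = 2

Interpretation: for a small percentage change in X, the percentage change in Y is approximately 2.00 times as large.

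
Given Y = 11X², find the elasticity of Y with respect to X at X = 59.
Elasticity = 2

Elasticity = (dY/dX) · (X/Y)

dY/dX = 22·X
At X = 59: dY/dX = 1298, Y = 38291

Elasticity = 1298 · (59 / 38291) = 2

Interpretation: for a small percentage change in X, the percentage change in Y is approximately 2.00 times as large.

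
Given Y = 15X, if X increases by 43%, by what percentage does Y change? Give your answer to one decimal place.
43.0%

For Y = 15X:
If X → X(1 + 0.43)
Then Y → Y · (1 + 0.43)^1
     = Y · 1.4300

Percentage change = ((1 + 0.43)^1 − 1) × 100% = 43.0%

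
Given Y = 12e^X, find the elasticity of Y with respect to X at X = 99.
Elasticity = 99

Elasticity = (dY/dX) · (X/Y)

dY/dX = 12·e^X
At X = 99: dY/dX = 12·e^99, Y = 12·e^99

Elasticity = (12·e^99) · (99 / (12·e^99)) = 99

Interpretation: for a small percentage change in X, the percentage change in Y is approximately 99.00 times as large.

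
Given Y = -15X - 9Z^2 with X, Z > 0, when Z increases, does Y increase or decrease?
Y decreases

Taking the partial derivative:
∂Y/∂Z = -18Z

∂Y/∂Z = -18Z < 0 (assuming positive values)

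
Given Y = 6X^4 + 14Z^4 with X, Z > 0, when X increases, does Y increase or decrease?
Y increases

Taking the partial derivative:
∂Y/∂X = 24X^3

∂Y/∂X = 24X^3 > 0 (assuming positive values)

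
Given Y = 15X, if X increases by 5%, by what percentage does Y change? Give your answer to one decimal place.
5.0%

For Y = 15X:
If X → X(1 + 0.05)
Then Y → Y · (1 + 0.05)^1
     = Y · 1.0500

Percentage change = ((1 + 0.05)^1 − 1) × 100% = 5.0%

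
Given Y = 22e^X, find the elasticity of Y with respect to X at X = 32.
Elasticity = 32

Elasticity = (dY/dX) · (X/Y)

dY/dX = 22·e^X
At X = 32: dY/dX = 22·e^32, Y = 22·e^32

Elasticity = (22·e^32) · (32 / (22·e^32)) = 32

Interpretation: for a small percentage change in X, the percentage change in Y is approximately 32.00 times as large.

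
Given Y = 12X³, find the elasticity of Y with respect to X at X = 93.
Elasticity = 3

Elasticity = (dY/dX) · (X/Y)

dY/dX = 36·X²
At X = 93: dY/dX = 311364, Y = 9652284

Elasticity = 311364 · (93 / 9652284) = 3

Interpretation: for a small percentage change in X, the percentage change in Y is approximately 3.00 times as large.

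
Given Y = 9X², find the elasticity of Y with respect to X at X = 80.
Elasticity = 2

Elasticity = (dY/dX) · (X/Y)

dY/dX = 18·X
At X = 80: dY/dX = 1440, Y = 57600

Elasticity = 1440 · (80 / 57600) = 2

Interpretation: for a small percentage change in X, the percentage change in Y is approximately 2.00 times as large.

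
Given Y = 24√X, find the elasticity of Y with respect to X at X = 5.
Elasticity = 1/2

Elasticity = (dY/dX) · (X/Y)

dY/dX = 12/√X
At X = 5: dY/dX = 12·√5/5, Y = 24·√5

Elasticity = (12·√5/5) · (5 / (24·√5)) = 1/2

Interpretation: for a small percentage change in X, the percentage change in Y is approximately 0.50 times as large.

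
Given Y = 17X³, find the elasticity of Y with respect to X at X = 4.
Elasticity = 3

Elasticity = (dY/dX) · (X/Y)

dY/dX = 51·X²
At X = 4: dY/dX = 816, Y = 1088

Elasticity = 816 · (4 / 1088) = 3

Interpretation: for a small percentage change in X, the percentage change in Y is approximately 3.00 times as large.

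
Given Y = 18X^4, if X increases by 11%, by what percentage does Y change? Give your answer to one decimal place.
51.8%

For Y = 18X^4:
If X → X(1 + 0.11)
Then Y → Y · (1 + 0.11)^4
     ≈ Y · 1.5181

Percentage change = ((1 + 0.11)^4 − 1) × 100% ≈ 51.8%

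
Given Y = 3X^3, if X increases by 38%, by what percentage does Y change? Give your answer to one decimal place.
162.8%

For Y = 3X^3:
If X → X(1 + 0.38)
Then Y → Y · (1 + 0.38)^3
     ≈ Y · 2.6281

Percentage change = ((1 + 0.38)^3 − 1) × 100% ≈ 162.8%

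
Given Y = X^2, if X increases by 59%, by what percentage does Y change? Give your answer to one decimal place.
152.8%

For Y = X^2:
If X → X(1 + 0.59)
Then Y → Y · (1 + 0.59)^2
     = Y · 2.5281

Percentage change = ((1 + 0.59)^2 − 1) × 100% ≈ 152.8%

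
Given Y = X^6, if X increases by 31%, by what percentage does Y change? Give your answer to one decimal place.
405.4%

For Y = X^6:
If X → X(1 + 0.31)
Then Y → Y · (1 + 0.31)^6
     ≈ Y · 5.0539

Percentage change = ((1 + 0.31)^6 − 1) × 100% ≈ 405.4%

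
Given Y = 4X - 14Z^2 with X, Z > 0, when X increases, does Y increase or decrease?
Y increases

Taking the partial derivative:
∂Y/∂X = 4

∂Y/∂X = 4 > 0 (assuming positive values)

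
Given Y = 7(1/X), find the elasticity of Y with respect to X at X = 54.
Elasticity = -1

Elasticity = (dY/dX) · (X/Y)

dY/dX = -7/X²
At X = 54: dY/dX = -7/2916, Y = 7/54

Elasticity = (-7/2916) · (54 / (7/54)) = -1

Interpretation: for a small percentage change in X, the percentage change in Y is approximately -1.00 times as large.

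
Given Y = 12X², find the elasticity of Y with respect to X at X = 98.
Elasticity = 2

Elasticity = (dY/dX) · (X/Y)

dY/dX = 24·X
At X = 98: dY/dX = 2352, Y = 115248

Elasticity = 2352 · (98 / 115248) = 2

Interpretation: for a small percentage change in X, the percentage change in Y is approximately 2.00 times as large.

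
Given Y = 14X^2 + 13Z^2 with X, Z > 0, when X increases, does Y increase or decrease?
Y increases

Taking the partial derivative:
∂Y/∂X = 28X

∂Y/∂X = 28X > 0 (assuming positive values)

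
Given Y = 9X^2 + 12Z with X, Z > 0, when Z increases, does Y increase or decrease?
Y increases

Taking the partial derivative:
∂Y/∂Z = 12

∂Y/∂Z = 12 > 0 (assuming positive values)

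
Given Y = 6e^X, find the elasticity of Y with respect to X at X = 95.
Elasticity = 95

Elasticity = (dY/dX) · (X/Y)

dY/dX = 6·e^X
At X = 95: dY/dX = 6·e^95, Y = 6·e^95

Elasticity = (6·e^95) · (95 / (6·e^95)) = 95

Interpretation: for a small percentage change in X, the percentage change in Y is approximately 95.00 times as large.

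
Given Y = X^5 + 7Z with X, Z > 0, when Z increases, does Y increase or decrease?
Y increases

Taking the partial derivative:
∂Y/∂Z = 7

∂Y/∂Z = 7 > 0 (assuming positive values)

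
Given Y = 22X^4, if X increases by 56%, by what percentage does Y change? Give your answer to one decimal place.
492.2%

For Y = 22X^4:
If X → X(1 + 0.56)
Then Y → Y · (1 + 0.56)^4
     ≈ Y · 5.9224

Percentage change = ((1 + 0.56)^4 − 1) × 100% ≈ 492.2%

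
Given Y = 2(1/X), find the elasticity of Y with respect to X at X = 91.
Elasticity = -1

Elasticity = (dY/dX) · (X/Y)

dY/dX = -2/X²
At X = 91: dY/dX = -2/8281, Y = 2/91

Elasticity = (-2/8281) · (91 / (2/91)) = -1

Interpretation: for a small percentage change in X, the percentage change in Y is approximately -1.00 times as large.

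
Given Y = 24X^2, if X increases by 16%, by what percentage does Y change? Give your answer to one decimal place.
34.6%

For Y = 24X^2:
If X → X(1 + 0.16)
Then Y → Y · (1 + 0.16)^2
     = Y · 1.3456

Percentage change = ((1 + 0.16)^2 − 1) × 100% ≈ 34.6%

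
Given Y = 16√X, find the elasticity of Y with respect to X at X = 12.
Elasticity = 1/2

Elasticity = (dY/dX) · (X/Y)

dY/dX = 8/√X
At X = 12: dY/dX = 4·√3/3, Y = 32·√3

Elasticity = (4·√3/3) · (12 / (32·√3)) = 1/2

Interpretation: for a small percentage change in X, the percentage change in Y is approximately 0.50 times as large.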